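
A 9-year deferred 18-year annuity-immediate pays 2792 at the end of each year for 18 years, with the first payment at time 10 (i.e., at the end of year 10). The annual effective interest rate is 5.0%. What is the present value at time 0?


PV at time 9 of the 18-year annuity-immediate:
a_n = 2792 * (1-(1+0.05)^(-18))/0.05 = 32637.3266
Discount back 9 years to time 0:
PV = 32637.3266 * (1+0.05)^(-9)
= 32637.3266 * 0.644609
= 21038.3117


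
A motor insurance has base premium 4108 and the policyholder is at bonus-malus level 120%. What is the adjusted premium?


adjusted = base * BM_level / 100
= 4108 * 120 / 100
= 4108 * 1.2
= 4929.6


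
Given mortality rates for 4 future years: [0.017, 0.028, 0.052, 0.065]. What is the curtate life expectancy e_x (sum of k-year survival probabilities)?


e_x = sum_{k=1}^{n} k_p_x
k_p_x values:
  1_p_x = 0.983
  2_p_x = 0.955476
  3_p_x = 0.905791
  4_p_x = 0.846915
e_x = 3.6912


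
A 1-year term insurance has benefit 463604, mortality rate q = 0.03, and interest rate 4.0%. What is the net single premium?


NSP = benefit * q * v
v = 1/(1+i) = 0.961538
NSP = 463604 * 0.03 * 0.961538
= 13373.1923


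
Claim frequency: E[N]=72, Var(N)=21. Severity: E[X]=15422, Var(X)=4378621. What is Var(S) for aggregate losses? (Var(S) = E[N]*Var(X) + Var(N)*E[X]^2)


Var(S) = E[N]*Var(X) + Var(N)*E[X]^2
= 72*4378621 + 21*15422^2
= 315260712 + 4994599764
= 5.3099e+09


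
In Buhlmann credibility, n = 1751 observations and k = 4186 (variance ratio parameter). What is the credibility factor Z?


Z = n / (n + k)
= 1751 / (1751 + 4186)
= 1751 / 5937
= 0.2949


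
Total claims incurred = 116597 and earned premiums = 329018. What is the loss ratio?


Loss ratio = claims / premiums
= 116597 / 329018
= 0.3544


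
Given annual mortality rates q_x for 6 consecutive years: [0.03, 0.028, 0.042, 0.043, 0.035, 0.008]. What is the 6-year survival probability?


p_k = 1 - q_k for each year
Survival = product of (1 - q_k)
= 0.97 * 0.972 * 0.958 * 0.957 * 0.965 * 0.992
= 0.8275


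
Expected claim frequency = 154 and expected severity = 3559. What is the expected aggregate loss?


E[S] = E[N] * E[X]
= 154 * 3559
= 548086


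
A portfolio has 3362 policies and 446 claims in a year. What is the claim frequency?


frequency = claims / policies
= 446 / 3362
= 0.1327


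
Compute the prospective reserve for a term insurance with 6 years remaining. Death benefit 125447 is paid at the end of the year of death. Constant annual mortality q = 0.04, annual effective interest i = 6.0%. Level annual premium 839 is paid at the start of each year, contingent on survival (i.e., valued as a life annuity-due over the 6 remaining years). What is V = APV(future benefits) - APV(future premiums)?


v = 1/(1+i) = 0.943396
APV(future benefits) per unit = sum_{k=0}^{5} k_p_x * q * v^(k+1) = 0.179275
APV(future benefits) = 125447 * 0.179275 = 22489.468
Life annuity-due factor ä_{x:6} = sum_{k=0}^{5} k_p_x * v^k = 4.750778
APV(future premiums) = 839 * 4.750778 = 3985.9031
V = 22489.468 - 3985.9031
= 18503.5649


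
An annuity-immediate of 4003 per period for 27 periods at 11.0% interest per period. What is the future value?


FV = PMT * ((1+i)^n - 1) / i
= 4003 * ((1.11)^27 - 1) / 0.11
= 4003 * (16.73865 - 1) / 0.11
= 572743.7796


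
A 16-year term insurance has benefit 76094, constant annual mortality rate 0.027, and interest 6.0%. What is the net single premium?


NSP = benefit * sum_{k=0}^{n-1} k_p_x * q * v^(k+1)
With constant q=0.027, v=0.943396
Sum = 0.231503
NSP = 76094 * 0.231503
= 17615.9972


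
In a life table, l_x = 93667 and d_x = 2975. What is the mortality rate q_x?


q_x = d_x / l_x
= 2975 / 93667
= 0.0318


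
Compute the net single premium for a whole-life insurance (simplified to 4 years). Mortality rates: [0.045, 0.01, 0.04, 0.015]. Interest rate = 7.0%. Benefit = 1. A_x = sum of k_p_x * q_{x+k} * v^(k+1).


v = 0.934579
Year 0: k_p_x=1.0, q=0.045, term=0.042056
Year 1: k_p_x=0.955, q=0.01, term=0.008341
Year 2: k_p_x=0.94545, q=0.04, term=0.030871
Year 3: k_p_x=0.907632, q=0.015, term=0.010386
A_x = 0.0917


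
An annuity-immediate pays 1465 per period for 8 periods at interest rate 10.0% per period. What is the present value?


PV = PMT * (1 - (1+i)^(-n)) / i
= 1465 * (1 - (1+0.1)^(-8)) / 0.1
= 1465 * (1 - 0.466507) / 0.1
= 1465 * 5.334926
= 7815.6669


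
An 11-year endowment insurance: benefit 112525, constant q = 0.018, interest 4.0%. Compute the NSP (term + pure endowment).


Term component = 16345.5105
Pure endowment = 11_p_x * v^11 * benefit = 0.818892 * 0.649581 * 112525 = 59856.1329
NSP = 76201.6434


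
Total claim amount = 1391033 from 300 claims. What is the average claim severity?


severity = total / number
= 1391033 / 300
= 4636.7767


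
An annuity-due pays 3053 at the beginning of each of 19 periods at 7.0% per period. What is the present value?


PV_due = PMT * (1-(1+i)^(-n))/i * (1+i)
PV_immediate = 31554.5723
PV_due = 31554.5723 * 1.07
= 33763.3923


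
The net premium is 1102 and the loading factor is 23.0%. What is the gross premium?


Gross = net * (1 + loading)
= 1102 * (1 + 0.23)
= 1102 * 1.23
= 1355.46


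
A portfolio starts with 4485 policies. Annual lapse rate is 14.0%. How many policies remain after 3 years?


remaining = initial * (1 - lapse)^years
= 4485 * (1 - 0.14)^3
= 4485 * 0.636056
= 2852.7112


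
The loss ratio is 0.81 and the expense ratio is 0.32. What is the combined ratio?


Combined ratio = loss ratio + expense ratio
= 0.81 + 0.32
= 1.13


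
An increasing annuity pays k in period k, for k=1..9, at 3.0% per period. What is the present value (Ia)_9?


(Ia)_n = sum_{k=1}^{n} k * v^k, v = 1/(1+i)
v = 0.970874
Sum computed term by term:
(Ia)_9 = 37.3981


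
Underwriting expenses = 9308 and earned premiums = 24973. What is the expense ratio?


Expense ratio = expenses / premiums
= 9308 / 24973
= 0.3727


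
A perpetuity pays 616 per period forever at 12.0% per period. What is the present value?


PV = PMT / i
= 616 / 0.12
= 5133.3333


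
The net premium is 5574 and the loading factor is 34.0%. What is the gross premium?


Gross = net * (1 + loading)
= 5574 * (1 + 0.34)
= 5574 * 1.34
= 7469.16


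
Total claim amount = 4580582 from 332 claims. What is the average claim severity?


severity = total / number
= 4580582 / 332
= 13796.9337


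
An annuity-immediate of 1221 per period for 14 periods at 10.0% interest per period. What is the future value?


FV = PMT * ((1+i)^n - 1) / i
= 1221 * ((1.1)^14 - 1) / 0.1
= 1221 * (3.797498 - 1) / 0.1
= 34157.4547


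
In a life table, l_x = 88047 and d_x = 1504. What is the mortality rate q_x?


q_x = d_x / l_x
= 1504 / 88047
= 0.0171


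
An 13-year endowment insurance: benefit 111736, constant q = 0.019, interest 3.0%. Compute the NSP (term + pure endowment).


Term component = 20334.8889
Pure endowment = 13_p_x * v^13 * benefit = 0.779286 * 0.680951 * 111736 = 59293.3919
NSP = 79628.2807


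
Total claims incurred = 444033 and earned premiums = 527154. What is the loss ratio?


Loss ratio = claims / premiums
= 444033 / 527154
= 0.8423


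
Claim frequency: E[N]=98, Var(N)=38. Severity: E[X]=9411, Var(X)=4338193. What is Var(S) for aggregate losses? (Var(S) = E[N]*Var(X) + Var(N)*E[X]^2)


Var(S) = E[N]*Var(X) + Var(N)*E[X]^2
= 98*4338193 + 38*9411^2
= 425142914 + 3365542998
= 3.7907e+09


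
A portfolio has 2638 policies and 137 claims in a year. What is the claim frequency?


frequency = claims / policies
= 137 / 2638
= 0.0519


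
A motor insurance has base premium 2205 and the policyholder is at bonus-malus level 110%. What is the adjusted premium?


adjusted = base * BM_level / 100
= 2205 * 110 / 100
= 2205 * 1.1
= 2425.5


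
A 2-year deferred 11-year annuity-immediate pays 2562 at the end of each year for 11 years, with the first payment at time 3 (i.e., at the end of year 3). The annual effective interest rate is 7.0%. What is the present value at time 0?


PV at time 2 of the 11-year annuity-immediate:
a_n = 2562 * (1-(1+0.07)^(-11))/0.07 = 19211.6037
Discount back 2 years to time 0:
PV = 19211.6037 * (1+0.07)^(-2)
= 19211.6037 * 0.873439
= 16780.1587


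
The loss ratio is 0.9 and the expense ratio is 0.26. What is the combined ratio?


Combined ratio = loss ratio + expense ratio
= 0.9 + 0.26
= 1.16


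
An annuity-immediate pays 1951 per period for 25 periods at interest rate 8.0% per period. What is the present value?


PV = PMT * (1 - (1+i)^(-n)) / i
= 1951 * (1 - (1+0.08)^(-25)) / 0.08
= 1951 * (1 - 0.146018) / 0.08
= 1951 * 10.674776
= 20826.4883


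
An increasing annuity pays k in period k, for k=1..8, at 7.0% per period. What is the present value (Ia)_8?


(Ia)_n = sum_{k=1}^{n} k * v^k, v = 1/(1+i)
v = 0.934579
Sum computed term by term:
(Ia)_8 = 24.7602


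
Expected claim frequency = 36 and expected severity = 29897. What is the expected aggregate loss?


E[S] = E[N] * E[X]
= 36 * 29897
= 1.0763e+06


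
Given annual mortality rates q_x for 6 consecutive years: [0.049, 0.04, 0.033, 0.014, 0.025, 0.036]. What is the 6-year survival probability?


p_k = 1 - q_k for each year
Survival = product of (1 - q_k)
= 0.951 * 0.96 * 0.967 * 0.986 * 0.975 * 0.964
= 0.8182


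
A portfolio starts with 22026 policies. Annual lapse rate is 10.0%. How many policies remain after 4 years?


remaining = initial * (1 - lapse)^years
= 22026 * (1 - 0.1)^4
= 22026 * 0.6561
= 14451.2586


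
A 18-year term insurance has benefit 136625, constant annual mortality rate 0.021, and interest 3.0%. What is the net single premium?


NSP = benefit * sum_{k=0}^{n-1} k_p_x * q * v^(k+1)
With constant q=0.021, v=0.970874
Sum = 0.246695
NSP = 136625 * 0.246695
= 33704.6966


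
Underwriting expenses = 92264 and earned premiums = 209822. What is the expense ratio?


Expense ratio = expenses / premiums
= 92264 / 209822
= 0.4397


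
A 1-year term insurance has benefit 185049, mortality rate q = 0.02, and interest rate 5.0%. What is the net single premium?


NSP = benefit * q * v
v = 1/(1+i) = 0.952381
NSP = 185049 * 0.02 * 0.952381
= 3524.7429


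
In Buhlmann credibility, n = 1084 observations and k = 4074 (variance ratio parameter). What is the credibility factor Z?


Z = n / (n + k)
= 1084 / (1084 + 4074)
= 1084 / 5158
= 0.2102


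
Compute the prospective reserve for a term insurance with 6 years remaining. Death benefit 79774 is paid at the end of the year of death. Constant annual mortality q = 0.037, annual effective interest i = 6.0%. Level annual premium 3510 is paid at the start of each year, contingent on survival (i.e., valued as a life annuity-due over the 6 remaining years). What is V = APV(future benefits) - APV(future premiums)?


v = 1/(1+i) = 0.943396
APV(future benefits) per unit = sum_{k=0}^{5} k_p_x * q * v^(k+1) = 0.16698
APV(future benefits) = 79774 * 0.16698 = 13320.6807
Life annuity-due factor ä_{x:6} = sum_{k=0}^{5} k_p_x * v^k = 4.783758
APV(future premiums) = 3510 * 4.783758 = 16790.9901
V = 13320.6807 - 16790.9901
= -3470.3095


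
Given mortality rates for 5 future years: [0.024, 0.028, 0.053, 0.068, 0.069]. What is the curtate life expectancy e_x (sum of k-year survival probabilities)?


e_x = sum_{k=1}^{n} k_p_x
k_p_x values:
  1_p_x = 0.976
  2_p_x = 0.948672
  3_p_x = 0.898392
  4_p_x = 0.837302
  5_p_x = 0.779528
e_x = 4.4399


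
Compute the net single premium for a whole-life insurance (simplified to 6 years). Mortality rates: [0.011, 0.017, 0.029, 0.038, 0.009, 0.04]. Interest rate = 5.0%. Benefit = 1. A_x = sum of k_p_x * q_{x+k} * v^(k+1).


v = 0.952381
Year 0: k_p_x=1.0, q=0.011, term=0.010476
Year 1: k_p_x=0.989, q=0.017, term=0.01525
Year 2: k_p_x=0.972187, q=0.029, term=0.024355
Year 3: k_p_x=0.943994, q=0.038, term=0.029512
Year 4: k_p_x=0.908122, q=0.009, term=0.006404
Year 5: k_p_x=0.899949, q=0.04, term=0.026862
A_x = 0.1129


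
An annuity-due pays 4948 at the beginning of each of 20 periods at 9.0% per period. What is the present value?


PV_due = PMT * (1-(1+i)^(-n))/i * (1+i)
PV_immediate = 45168.044
PV_due = 45168.044 * 1.09
= 49233.1679


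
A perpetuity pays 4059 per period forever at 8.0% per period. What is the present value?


PV = PMT / i
= 4059 / 0.08
= 50737.5


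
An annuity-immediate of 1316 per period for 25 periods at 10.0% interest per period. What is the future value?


FV = PMT * ((1+i)^n - 1) / i
= 1316 * ((1.1)^25 - 1) / 0.1
= 1316 * (10.834706 - 1) / 0.1
= 129424.7302


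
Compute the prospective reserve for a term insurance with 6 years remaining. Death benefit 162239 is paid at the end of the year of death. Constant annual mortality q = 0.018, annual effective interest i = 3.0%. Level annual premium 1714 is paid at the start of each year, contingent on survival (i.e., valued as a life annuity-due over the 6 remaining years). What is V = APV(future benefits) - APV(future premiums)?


v = 1/(1+i) = 0.970874
APV(future benefits) per unit = sum_{k=0}^{5} k_p_x * q * v^(k+1) = 0.093371
APV(future benefits) = 162239 * 0.093371 = 15148.4731
Life annuity-due factor ä_{x:6} = sum_{k=0}^{5} k_p_x * v^k = 5.342916
APV(future premiums) = 1714 * 5.342916 = 9157.7574
V = 15148.4731 - 9157.7574
= 5990.7157


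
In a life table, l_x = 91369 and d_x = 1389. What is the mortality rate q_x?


q_x = d_x / l_x
= 1389 / 91369
= 0.0152


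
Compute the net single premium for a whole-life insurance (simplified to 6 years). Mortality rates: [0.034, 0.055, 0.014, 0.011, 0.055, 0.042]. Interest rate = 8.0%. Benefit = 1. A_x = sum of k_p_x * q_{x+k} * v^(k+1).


v = 0.925926
Year 0: k_p_x=1.0, q=0.034, term=0.031481
Year 1: k_p_x=0.966, q=0.055, term=0.04555
Year 2: k_p_x=0.91287, q=0.014, term=0.010145
Year 3: k_p_x=0.90009, q=0.011, term=0.007278
Year 4: k_p_x=0.890189, q=0.055, term=0.033322
Year 5: k_p_x=0.841228, q=0.042, term=0.022265
A_x = 0.15


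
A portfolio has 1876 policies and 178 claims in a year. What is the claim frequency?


frequency = claims / policies
= 178 / 1876
= 0.0949


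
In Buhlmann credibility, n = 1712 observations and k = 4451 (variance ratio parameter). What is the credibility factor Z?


Z = n / (n + k)
= 1712 / (1712 + 4451)
= 1712 / 6163
= 0.2778


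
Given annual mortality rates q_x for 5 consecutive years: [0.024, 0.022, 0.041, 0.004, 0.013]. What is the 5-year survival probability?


p_k = 1 - q_k for each year
Survival = product of (1 - q_k)
= 0.976 * 0.978 * 0.959 * 0.996 * 0.987
= 0.8999


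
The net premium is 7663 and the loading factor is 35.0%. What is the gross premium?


Gross = net * (1 + loading)
= 7663 * (1 + 0.35)
= 7663 * 1.35
= 10345.05


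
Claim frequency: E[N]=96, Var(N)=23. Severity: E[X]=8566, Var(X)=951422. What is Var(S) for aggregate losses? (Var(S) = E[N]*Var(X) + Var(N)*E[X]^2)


Var(S) = E[N]*Var(X) + Var(N)*E[X]^2
= 96*951422 + 23*8566^2
= 91336512 + 1687656188
= 1.7790e+09


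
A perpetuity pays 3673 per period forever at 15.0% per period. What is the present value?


PV = PMT / i
= 3673 / 0.15
= 24486.6667


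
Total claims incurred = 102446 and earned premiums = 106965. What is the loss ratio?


Loss ratio = claims / premiums
= 102446 / 106965
= 0.9578


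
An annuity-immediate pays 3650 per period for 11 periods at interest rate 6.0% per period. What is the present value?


PV = PMT * (1 - (1+i)^(-n)) / i
= 3650 * (1 - (1+0.06)^(-11)) / 0.06
= 3650 * (1 - 0.526788) / 0.06
= 3650 * 7.886875
= 28787.0922


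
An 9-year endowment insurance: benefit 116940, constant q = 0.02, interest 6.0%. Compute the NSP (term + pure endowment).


Term component = 14807.7023
Pure endowment = 9_p_x * v^9 * benefit = 0.833748 * 0.591898 * 116940 = 57709.1906
NSP = 72516.893


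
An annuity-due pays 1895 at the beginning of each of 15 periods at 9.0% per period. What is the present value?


PV_due = PMT * (1-(1+i)^(-n))/i * (1+i)
PV_immediate = 15275.0046
PV_due = 15275.0046 * 1.09
= 16649.755


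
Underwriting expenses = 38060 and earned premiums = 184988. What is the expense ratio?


Expense ratio = expenses / premiums
= 38060 / 184988
= 0.2057


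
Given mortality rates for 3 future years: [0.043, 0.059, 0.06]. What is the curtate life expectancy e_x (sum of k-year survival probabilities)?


e_x = sum_{k=1}^{n} k_p_x
k_p_x values:
  1_p_x = 0.957
  2_p_x = 0.900537
  3_p_x = 0.846505
e_x = 2.704


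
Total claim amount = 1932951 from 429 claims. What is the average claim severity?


severity = total / number
= 1932951 / 429
= 4505.7133


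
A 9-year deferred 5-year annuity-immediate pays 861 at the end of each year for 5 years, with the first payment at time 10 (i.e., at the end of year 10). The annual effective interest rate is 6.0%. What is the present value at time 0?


PV at time 9 of the 5-year annuity-immediate:
a_n = 861 * (1-(1+0.06)^(-5))/0.06 = 3626.8452
Discount back 9 years to time 0:
PV = 3626.8452 * (1+0.06)^(-9)
= 3626.8452 * 0.591898
= 2146.7241


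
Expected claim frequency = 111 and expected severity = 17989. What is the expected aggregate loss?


E[S] = E[N] * E[X]
= 111 * 17989
= 1.9968e+06


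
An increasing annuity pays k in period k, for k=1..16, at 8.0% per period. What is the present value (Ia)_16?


(Ia)_n = sum_{k=1}^{n} k * v^k, v = 1/(1+i)
v = 0.925926
Sum computed term by term:
(Ia)_16 = 61.1154


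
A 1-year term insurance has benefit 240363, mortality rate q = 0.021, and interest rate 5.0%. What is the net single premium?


NSP = benefit * q * v
v = 1/(1+i) = 0.952381
NSP = 240363 * 0.021 * 0.952381
= 4807.26


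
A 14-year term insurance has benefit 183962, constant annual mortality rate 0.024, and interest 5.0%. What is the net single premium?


NSP = benefit * sum_{k=0}^{n-1} k_p_x * q * v^(k+1)
With constant q=0.024, v=0.952381
Sum = 0.207744
NSP = 183962 * 0.207744
= 38216.9265


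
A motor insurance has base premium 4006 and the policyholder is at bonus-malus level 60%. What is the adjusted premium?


adjusted = base * BM_level / 100
= 4006 * 60 / 100
= 4006 * 0.6
= 2403.6


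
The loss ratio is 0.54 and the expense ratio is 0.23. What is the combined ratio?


Combined ratio = loss ratio + expense ratio
= 0.54 + 0.23
= 0.77


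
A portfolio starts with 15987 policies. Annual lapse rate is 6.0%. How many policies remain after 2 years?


remaining = initial * (1 - lapse)^years
= 15987 * (1 - 0.06)^2
= 15987 * 0.8836
= 14126.1132


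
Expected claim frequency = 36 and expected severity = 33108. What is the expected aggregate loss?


E[S] = E[N] * E[X]
= 36 * 33108
= 1.1919e+06


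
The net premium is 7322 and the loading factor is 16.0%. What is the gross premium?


Gross = net * (1 + loading)
= 7322 * (1 + 0.16)
= 7322 * 1.16
= 8493.52


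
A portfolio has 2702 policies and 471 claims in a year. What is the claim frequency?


frequency = claims / policies
= 471 / 2702
= 0.1743


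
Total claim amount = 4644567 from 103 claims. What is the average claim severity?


severity = total / number
= 4644567 / 103
= 45092.8835


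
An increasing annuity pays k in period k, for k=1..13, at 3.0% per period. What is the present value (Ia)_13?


(Ia)_n = sum_{k=1}^{n} k * v^k, v = 1/(1+i)
v = 0.970874
Sum computed term by term:
(Ia)_13 = 70.0546


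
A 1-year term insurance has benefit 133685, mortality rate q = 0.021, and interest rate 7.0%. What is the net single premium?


NSP = benefit * q * v
v = 1/(1+i) = 0.934579
NSP = 133685 * 0.021 * 0.934579
= 2623.7243


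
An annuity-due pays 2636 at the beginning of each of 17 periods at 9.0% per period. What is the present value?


PV_due = PMT * (1-(1+i)^(-n))/i * (1+i)
PV_immediate = 22521.0123
PV_due = 22521.0123 * 1.09
= 24547.9034


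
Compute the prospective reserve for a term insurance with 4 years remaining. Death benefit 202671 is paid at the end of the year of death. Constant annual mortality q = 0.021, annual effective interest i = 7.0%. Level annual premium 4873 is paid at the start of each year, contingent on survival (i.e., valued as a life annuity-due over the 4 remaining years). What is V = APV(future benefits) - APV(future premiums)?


v = 1/(1+i) = 0.934579
APV(future benefits) per unit = sum_{k=0}^{3} k_p_x * q * v^(k+1) = 0.069046
APV(future benefits) = 202671 * 0.069046 = 13993.5351
Life annuity-due factor ä_{x:4} = sum_{k=0}^{3} k_p_x * v^k = 3.518036
APV(future premiums) = 4873 * 3.518036 = 17143.3908
V = 13993.5351 - 17143.3908
= -3149.8557


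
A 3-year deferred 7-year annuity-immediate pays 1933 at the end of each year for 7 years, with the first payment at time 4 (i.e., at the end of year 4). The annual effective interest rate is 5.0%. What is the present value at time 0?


PV at time 3 of the 7-year annuity-immediate:
a_n = 1933 * (1-(1+0.05)^(-7))/0.05 = 11185.0598
Discount back 3 years to time 0:
PV = 11185.0598 * (1+0.05)^(-3)
= 11185.0598 * 0.863838
= 9662.0752


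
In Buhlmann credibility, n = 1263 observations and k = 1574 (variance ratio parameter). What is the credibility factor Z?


Z = n / (n + k)
= 1263 / (1263 + 1574)
= 1263 / 2837
= 0.4452


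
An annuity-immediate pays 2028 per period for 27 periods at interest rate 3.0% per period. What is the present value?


PV = PMT * (1 - (1+i)^(-n)) / i
= 2028 * (1 - (1+0.03)^(-27)) / 0.03
= 2028 * (1 - 0.450189) / 0.03
= 2028 * 18.327031
= 37167.2198


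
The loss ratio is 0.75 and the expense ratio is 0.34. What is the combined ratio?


Combined ratio = loss ratio + expense ratio
= 0.75 + 0.34
= 1.09


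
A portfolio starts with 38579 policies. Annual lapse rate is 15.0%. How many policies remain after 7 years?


remaining = initial * (1 - lapse)^years
= 38579 * (1 - 0.15)^7
= 38579 * 0.320577
= 12367.5435


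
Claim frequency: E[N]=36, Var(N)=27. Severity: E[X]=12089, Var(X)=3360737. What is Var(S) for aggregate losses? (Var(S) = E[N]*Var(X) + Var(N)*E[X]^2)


Var(S) = E[N]*Var(X) + Var(N)*E[X]^2
= 36*3360737 + 27*12089^2
= 120986532 + 3945885867
= 4.0669e+09


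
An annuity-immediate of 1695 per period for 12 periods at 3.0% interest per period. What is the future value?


FV = PMT * ((1+i)^n - 1) / i
= 1695 * ((1.03)^12 - 1) / 0.03
= 1695 * (1.425761 - 1) / 0.03
= 24055.4901


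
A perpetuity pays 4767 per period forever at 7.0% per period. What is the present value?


PV = PMT / i
= 4767 / 0.07
= 68100.0


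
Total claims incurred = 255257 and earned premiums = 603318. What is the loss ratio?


Loss ratio = claims / premiums
= 255257 / 603318
= 0.4231


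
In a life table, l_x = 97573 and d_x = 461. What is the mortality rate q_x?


q_x = d_x / l_x
= 461 / 97573
= 0.0047


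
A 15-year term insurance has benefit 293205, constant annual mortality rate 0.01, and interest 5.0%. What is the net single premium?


NSP = benefit * sum_{k=0}^{n-1} k_p_x * q * v^(k+1)
With constant q=0.01, v=0.952381
Sum = 0.097716
NSP = 293205 * 0.097716
= 28650.8797


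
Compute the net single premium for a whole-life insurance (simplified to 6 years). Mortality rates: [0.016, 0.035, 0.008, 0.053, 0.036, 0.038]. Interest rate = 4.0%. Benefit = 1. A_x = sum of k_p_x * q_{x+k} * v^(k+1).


v = 0.961538
Year 0: k_p_x=1.0, q=0.016, term=0.015385
Year 1: k_p_x=0.984, q=0.035, term=0.031842
Year 2: k_p_x=0.94956, q=0.008, term=0.006753
Year 3: k_p_x=0.941964, q=0.053, term=0.042675
Year 4: k_p_x=0.892039, q=0.036, term=0.026395
Year 5: k_p_x=0.859926, q=0.038, term=0.025825
A_x = 0.1489


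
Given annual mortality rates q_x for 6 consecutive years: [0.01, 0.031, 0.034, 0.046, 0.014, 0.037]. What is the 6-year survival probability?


p_k = 1 - q_k for each year
Survival = product of (1 - q_k)
= 0.99 * 0.969 * 0.966 * 0.954 * 0.986 * 0.963
= 0.8394


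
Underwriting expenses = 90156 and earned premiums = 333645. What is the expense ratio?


Expense ratio = expenses / premiums
= 90156 / 333645
= 0.2702


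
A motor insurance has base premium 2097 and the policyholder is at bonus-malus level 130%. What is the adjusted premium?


adjusted = base * BM_level / 100
= 2097 * 130 / 100
= 2097 * 1.3
= 2726.1


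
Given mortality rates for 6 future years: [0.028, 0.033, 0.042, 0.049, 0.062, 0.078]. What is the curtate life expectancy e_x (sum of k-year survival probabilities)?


e_x = sum_{k=1}^{n} k_p_x
k_p_x values:
  1_p_x = 0.972
  2_p_x = 0.939924
  3_p_x = 0.900447
  4_p_x = 0.856325
  5_p_x = 0.803233
  6_p_x = 0.740581
e_x = 5.2125


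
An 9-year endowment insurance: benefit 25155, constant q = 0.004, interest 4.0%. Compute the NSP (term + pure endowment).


Term component = 737.054
Pure endowment = 9_p_x * v^9 * benefit = 0.964571 * 0.702587 * 25155 = 17047.4064
NSP = 17784.4603


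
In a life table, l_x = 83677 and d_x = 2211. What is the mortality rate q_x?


q_x = d_x / l_x
= 2211 / 83677
= 0.0264


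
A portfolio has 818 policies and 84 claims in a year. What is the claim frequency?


frequency = claims / policies
= 84 / 818
= 0.1027


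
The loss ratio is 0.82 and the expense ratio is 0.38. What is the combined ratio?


Combined ratio = loss ratio + expense ratio
= 0.82 + 0.38
= 1.2


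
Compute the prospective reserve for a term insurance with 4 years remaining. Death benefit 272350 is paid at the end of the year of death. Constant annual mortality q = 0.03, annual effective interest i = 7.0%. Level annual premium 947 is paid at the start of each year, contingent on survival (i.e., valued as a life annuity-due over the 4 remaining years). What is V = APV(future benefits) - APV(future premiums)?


v = 1/(1+i) = 0.934579
APV(future benefits) per unit = sum_{k=0}^{3} k_p_x * q * v^(k+1) = 0.097384
APV(future benefits) = 272350 * 0.097384 = 26522.6158
Life annuity-due factor ä_{x:4} = sum_{k=0}^{3} k_p_x * v^k = 3.473374
APV(future premiums) = 947 * 3.473374 = 3289.2848
V = 26522.6158 - 3289.2848
= 23233.331


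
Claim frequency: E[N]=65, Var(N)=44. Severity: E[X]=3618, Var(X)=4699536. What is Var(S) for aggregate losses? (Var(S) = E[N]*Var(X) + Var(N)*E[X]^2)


Var(S) = E[N]*Var(X) + Var(N)*E[X]^2
= 65*4699536 + 44*3618^2
= 305469840 + 575956656
= 8.8143e+08


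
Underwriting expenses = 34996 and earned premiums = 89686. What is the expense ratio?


Expense ratio = expenses / premiums
= 34996 / 89686
= 0.3902


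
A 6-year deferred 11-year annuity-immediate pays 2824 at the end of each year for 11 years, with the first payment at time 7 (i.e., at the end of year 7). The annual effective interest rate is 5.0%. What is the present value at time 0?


PV at time 6 of the 11-year annuity-immediate:
a_n = 2824 * (1-(1+0.05)^(-11))/0.05 = 23457.3138
Discount back 6 years to time 0:
PV = 23457.3138 * (1+0.05)^(-6)
= 23457.3138 * 0.746215
= 17504.2087


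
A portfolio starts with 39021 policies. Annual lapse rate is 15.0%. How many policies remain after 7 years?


remaining = initial * (1 - lapse)^years
= 39021 * (1 - 0.15)^7
= 39021 * 0.320577
= 12509.2386


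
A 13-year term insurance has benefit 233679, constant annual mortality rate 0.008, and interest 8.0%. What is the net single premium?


NSP = benefit * sum_{k=0}^{n-1} k_p_x * q * v^(k+1)
With constant q=0.008, v=0.925926
Sum = 0.060796
NSP = 233679 * 0.060796
= 14206.8312


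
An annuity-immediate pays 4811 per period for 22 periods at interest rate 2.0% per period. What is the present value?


PV = PMT * (1 - (1+i)^(-n)) / i
= 4811 * (1 - (1+0.02)^(-22)) / 0.02
= 4811 * (1 - 0.646839) / 0.02
= 4811 * 17.658048
= 84952.8699


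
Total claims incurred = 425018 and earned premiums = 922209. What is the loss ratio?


Loss ratio = claims / premiums
= 425018 / 922209
= 0.4609


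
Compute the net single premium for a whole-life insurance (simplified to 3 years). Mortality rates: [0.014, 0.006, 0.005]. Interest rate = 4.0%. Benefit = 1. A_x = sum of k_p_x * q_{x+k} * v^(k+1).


v = 0.961538
Year 0: k_p_x=1.0, q=0.014, term=0.013462
Year 1: k_p_x=0.986, q=0.006, term=0.00547
Year 2: k_p_x=0.980084, q=0.005, term=0.004356
A_x = 0.0233


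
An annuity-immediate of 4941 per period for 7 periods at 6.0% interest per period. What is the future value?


FV = PMT * ((1+i)^n - 1) / i
= 4941 * ((1.06)^7 - 1) / 0.06
= 4941 * (1.50363 - 1) / 0.06
= 41473.9518


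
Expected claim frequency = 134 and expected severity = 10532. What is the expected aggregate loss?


E[S] = E[N] * E[X]
= 134 * 10532
= 1.4113e+06


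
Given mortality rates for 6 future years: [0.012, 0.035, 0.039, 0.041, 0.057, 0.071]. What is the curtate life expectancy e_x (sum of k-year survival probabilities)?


e_x = sum_{k=1}^{n} k_p_x
k_p_x values:
  1_p_x = 0.988
  2_p_x = 0.95342
  3_p_x = 0.916237
  4_p_x = 0.878671
  5_p_x = 0.828587
  6_p_x = 0.769757
e_x = 5.3347


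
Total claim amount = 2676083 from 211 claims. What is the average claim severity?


severity = total / number
= 2676083 / 211
= 12682.8578


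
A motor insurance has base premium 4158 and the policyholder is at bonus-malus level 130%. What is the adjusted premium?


adjusted = base * BM_level / 100
= 4158 * 130 / 100
= 4158 * 1.3
= 5405.4


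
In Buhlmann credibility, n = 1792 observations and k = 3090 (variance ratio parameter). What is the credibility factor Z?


Z = n / (n + k)
= 1792 / (1792 + 3090)
= 1792 / 4882
= 0.3671


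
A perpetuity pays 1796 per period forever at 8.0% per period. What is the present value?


PV = PMT / i
= 1796 / 0.08
= 22450.0


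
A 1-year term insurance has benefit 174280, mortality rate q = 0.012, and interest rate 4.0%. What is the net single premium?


NSP = benefit * q * v
v = 1/(1+i) = 0.961538
NSP = 174280 * 0.012 * 0.961538
= 2010.9231


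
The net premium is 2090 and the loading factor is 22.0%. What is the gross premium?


Gross = net * (1 + loading)
= 2090 * (1 + 0.22)
= 2090 * 1.22
= 2549.8


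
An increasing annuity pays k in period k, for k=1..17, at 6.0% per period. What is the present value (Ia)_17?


(Ia)_n = sum_{k=1}^{n} k * v^k, v = 1/(1+i)
v = 0.943396
Sum computed term by term:
(Ia)_17 = 79.8783


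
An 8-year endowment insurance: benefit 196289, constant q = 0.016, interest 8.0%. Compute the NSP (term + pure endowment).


Term component = 17179.6832
Pure endowment = 8_p_x * v^8 * benefit = 0.878943 * 0.540269 * 196289 = 93210.901
NSP = 110390.5842


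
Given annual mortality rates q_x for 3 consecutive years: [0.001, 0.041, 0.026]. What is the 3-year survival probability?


p_k = 1 - q_k for each year
Survival = product of (1 - q_k)
= 0.999 * 0.959 * 0.974
= 0.9331


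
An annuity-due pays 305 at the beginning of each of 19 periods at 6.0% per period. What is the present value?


PV_due = PMT * (1-(1+i)^(-n))/i * (1+i)
PV_immediate = 3403.2255
PV_due = 3403.2255 * 1.06
= 3607.4191


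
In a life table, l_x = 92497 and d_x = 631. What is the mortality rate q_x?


q_x = d_x / l_x
= 631 / 92497
= 0.0068


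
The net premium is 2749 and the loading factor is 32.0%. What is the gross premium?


Gross = net * (1 + loading)
= 2749 * (1 + 0.32)
= 2749 * 1.32
= 3628.68


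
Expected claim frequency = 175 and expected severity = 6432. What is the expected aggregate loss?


E[S] = E[N] * E[X]
= 175 * 6432
= 1.1256e+06


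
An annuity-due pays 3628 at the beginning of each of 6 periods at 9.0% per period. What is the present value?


PV_due = PMT * (1-(1+i)^(-n))/i * (1+i)
PV_immediate = 16274.9126
PV_due = 16274.9126 * 1.09
= 17739.6548


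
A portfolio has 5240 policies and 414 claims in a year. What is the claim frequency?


frequency = claims / policies
= 414 / 5240
= 0.079


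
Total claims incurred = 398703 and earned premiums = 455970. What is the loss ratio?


Loss ratio = claims / premiums
= 398703 / 455970
= 0.8744


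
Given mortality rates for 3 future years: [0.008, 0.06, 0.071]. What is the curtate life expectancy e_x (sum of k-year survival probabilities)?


e_x = sum_{k=1}^{n} k_p_x
k_p_x values:
  1_p_x = 0.992
  2_p_x = 0.93248
  3_p_x = 0.866274
e_x = 2.7908


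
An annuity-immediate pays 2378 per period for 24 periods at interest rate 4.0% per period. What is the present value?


PV = PMT * (1 - (1+i)^(-n)) / i
= 2378 * (1 - (1+0.04)^(-24)) / 0.04
= 2378 * (1 - 0.390121) / 0.04
= 2378 * 15.246963
= 36257.2784


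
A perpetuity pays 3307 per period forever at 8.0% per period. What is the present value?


PV = PMT / i
= 3307 / 0.08
= 41337.5


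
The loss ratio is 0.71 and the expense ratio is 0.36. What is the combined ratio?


Combined ratio = loss ratio + expense ratio
= 0.71 + 0.36
= 1.07


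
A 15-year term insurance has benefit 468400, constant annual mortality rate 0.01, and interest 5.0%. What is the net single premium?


NSP = benefit * sum_{k=0}^{n-1} k_p_x * q * v^(k+1)
With constant q=0.01, v=0.952381
Sum = 0.097716
NSP = 468400 * 0.097716
= 45770.2701


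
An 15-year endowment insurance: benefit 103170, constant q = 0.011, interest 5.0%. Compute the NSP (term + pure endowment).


Term component = 11023.5192
Pure endowment = 15_p_x * v^15 * benefit = 0.847119 * 0.481017 * 103170 = 42039.5752
NSP = 53063.0944


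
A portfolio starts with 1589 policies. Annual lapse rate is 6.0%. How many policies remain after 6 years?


remaining = initial * (1 - lapse)^years
= 1589 * (1 - 0.06)^6
= 1589 * 0.68987
= 1096.2031


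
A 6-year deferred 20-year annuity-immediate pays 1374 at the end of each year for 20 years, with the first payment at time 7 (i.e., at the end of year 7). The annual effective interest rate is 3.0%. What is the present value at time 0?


PV at time 6 of the 20-year annuity-immediate:
a_n = 1374 * (1-(1+0.03)^(-20))/0.03 = 20441.6505
Discount back 6 years to time 0:
PV = 20441.6505 * (1+0.03)^(-6)
= 20441.6505 * 0.837484
= 17119.5604


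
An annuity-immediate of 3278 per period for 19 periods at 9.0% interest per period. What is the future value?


FV = PMT * ((1+i)^n - 1) / i
= 3278 * ((1.09)^19 - 1) / 0.09
= 3278 * (5.141661 - 1) / 0.09
= 150848.5066


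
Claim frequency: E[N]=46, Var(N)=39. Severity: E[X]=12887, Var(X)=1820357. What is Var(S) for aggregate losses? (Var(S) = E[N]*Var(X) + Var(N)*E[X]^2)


Var(S) = E[N]*Var(X) + Var(N)*E[X]^2
= 46*1820357 + 39*12887^2
= 83736422 + 6476915991
= 6.5607e+09


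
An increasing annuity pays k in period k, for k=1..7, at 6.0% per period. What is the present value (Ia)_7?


(Ia)_n = sum_{k=1}^{n} k * v^k, v = 1/(1+i)
v = 0.943396
Sum computed term by term:
(Ia)_7 = 21.0321


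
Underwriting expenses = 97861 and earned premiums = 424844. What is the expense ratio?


Expense ratio = expenses / premiums
= 97861 / 424844
= 0.2303


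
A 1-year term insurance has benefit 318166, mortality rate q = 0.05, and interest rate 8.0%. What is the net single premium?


NSP = benefit * q * v
v = 1/(1+i) = 0.925926
NSP = 318166 * 0.05 * 0.925926
= 14729.9074


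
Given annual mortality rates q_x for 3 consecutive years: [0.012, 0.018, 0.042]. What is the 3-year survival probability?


p_k = 1 - q_k for each year
Survival = product of (1 - q_k)
= 0.988 * 0.982 * 0.958
= 0.9295


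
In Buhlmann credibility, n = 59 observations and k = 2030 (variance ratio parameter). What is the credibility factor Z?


Z = n / (n + k)
= 59 / (59 + 2030)
= 59 / 2089
= 0.0282


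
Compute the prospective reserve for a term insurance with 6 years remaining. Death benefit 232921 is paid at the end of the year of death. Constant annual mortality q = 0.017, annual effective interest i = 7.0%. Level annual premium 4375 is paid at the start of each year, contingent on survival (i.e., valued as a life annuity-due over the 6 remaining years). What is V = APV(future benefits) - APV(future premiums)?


v = 1/(1+i) = 0.934579
APV(future benefits) per unit = sum_{k=0}^{5} k_p_x * q * v^(k+1) = 0.077927
APV(future benefits) = 232921 * 0.077927 = 18150.737
Life annuity-due factor ä_{x:6} = sum_{k=0}^{5} k_p_x * v^k = 4.904791
APV(future premiums) = 4375 * 4.904791 = 21458.4591
V = 18150.737 - 21458.4591
= -3307.7221


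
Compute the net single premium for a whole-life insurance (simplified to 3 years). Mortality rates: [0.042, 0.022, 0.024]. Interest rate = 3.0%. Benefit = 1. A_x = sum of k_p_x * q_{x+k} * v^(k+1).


v = 0.970874
Year 0: k_p_x=1.0, q=0.042, term=0.040777
Year 1: k_p_x=0.958, q=0.022, term=0.019866
Year 2: k_p_x=0.936924, q=0.024, term=0.020578
A_x = 0.0812


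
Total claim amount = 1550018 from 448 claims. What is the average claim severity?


severity = total / number
= 1550018 / 448
= 3459.8616


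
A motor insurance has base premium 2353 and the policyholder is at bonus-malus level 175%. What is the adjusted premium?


adjusted = base * BM_level / 100
= 2353 * 175 / 100
= 2353 * 1.75
= 4117.75


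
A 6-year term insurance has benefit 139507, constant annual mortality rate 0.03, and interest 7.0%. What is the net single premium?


NSP = benefit * sum_{k=0}^{n-1} k_p_x * q * v^(k+1)
With constant q=0.03, v=0.934579
Sum = 0.133487
NSP = 139507 * 0.133487
= 18622.3255


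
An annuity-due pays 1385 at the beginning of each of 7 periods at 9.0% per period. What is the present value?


PV_due = PMT * (1-(1+i)^(-n))/i * (1+i)
PV_immediate = 6970.6397
PV_due = 6970.6397 * 1.09
= 7597.9972


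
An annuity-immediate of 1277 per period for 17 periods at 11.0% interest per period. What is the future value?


FV = PMT * ((1+i)^n - 1) / i
= 1277 * ((1.11)^17 - 1) / 0.11
= 1277 * (5.895093 - 1) / 0.11
= 56827.5763


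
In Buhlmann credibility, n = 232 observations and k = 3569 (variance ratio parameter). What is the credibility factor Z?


Z = n / (n + k)
= 232 / (232 + 3569)
= 232 / 3801
= 0.061


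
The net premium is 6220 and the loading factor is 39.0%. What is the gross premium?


Gross = net * (1 + loading)
= 6220 * (1 + 0.39)
= 6220 * 1.39
= 8645.8


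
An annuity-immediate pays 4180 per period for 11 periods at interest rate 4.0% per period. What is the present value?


PV = PMT * (1 - (1+i)^(-n)) / i
= 4180 * (1 - (1+0.04)^(-11)) / 0.04
= 4180 * (1 - 0.649581) / 0.04
= 4180 * 8.760477
= 36618.7927


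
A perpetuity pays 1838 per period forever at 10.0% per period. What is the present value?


PV = PMT / i
= 1838 / 0.1
= 18380.0


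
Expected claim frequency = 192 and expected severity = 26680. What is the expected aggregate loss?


E[S] = E[N] * E[X]
= 192 * 26680
= 5.1226e+06


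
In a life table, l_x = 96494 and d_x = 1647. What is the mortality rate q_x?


q_x = d_x / l_x
= 1647 / 96494
= 0.0171


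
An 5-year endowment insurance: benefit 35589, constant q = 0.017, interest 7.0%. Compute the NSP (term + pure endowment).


Term component = 2403.3053
Pure endowment = 5_p_x * v^5 * benefit = 0.917841 * 0.712986 * 35589 = 23289.7317
NSP = 25693.037


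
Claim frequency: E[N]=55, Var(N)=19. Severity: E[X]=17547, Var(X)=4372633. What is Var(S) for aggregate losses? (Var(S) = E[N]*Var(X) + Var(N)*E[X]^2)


Var(S) = E[N]*Var(X) + Var(N)*E[X]^2
= 55*4372633 + 19*17547^2
= 240494815 + 5850046971
= 6.0905e+09


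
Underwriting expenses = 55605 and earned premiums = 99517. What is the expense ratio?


Expense ratio = expenses / premiums
= 55605 / 99517
= 0.5587


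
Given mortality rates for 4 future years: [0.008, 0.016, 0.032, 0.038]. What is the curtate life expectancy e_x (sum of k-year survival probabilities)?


e_x = sum_{k=1}^{n} k_p_x
k_p_x values:
  1_p_x = 0.992
  2_p_x = 0.976128
  3_p_x = 0.944892
  4_p_x = 0.908986
e_x = 3.822


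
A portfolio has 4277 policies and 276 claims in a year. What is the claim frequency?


frequency = claims / policies
= 276 / 4277
= 0.0645
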